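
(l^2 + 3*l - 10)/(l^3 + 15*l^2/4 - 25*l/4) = 4*(l - 2)/(l*(4*l - 5))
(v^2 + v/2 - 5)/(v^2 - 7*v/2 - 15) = (v - 2)/(v - 6)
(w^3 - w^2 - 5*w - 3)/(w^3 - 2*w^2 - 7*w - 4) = (w - 3)/(w - 4)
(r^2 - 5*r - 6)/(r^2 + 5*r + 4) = (r - 6)/(r + 4)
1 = 1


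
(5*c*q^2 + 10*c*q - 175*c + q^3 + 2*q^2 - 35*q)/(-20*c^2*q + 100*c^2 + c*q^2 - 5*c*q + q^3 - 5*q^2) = (q + 7)/(-4*c + q)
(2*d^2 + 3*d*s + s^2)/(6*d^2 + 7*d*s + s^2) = (2*d + s)/(6*d + s)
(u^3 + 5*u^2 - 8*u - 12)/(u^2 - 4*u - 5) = (u^2 + 4*u - 12)/(u - 5)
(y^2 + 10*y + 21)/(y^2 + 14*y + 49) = (y + 3)/(y + 7)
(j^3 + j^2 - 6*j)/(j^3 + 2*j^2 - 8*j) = (j + 3)/(j + 4)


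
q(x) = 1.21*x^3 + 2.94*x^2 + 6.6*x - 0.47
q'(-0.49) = 4.59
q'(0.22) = 8.07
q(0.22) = 1.14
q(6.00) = 406.33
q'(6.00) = 172.56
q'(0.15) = 7.56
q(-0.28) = -2.11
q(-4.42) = -76.69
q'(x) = 3.63*x^2 + 5.88*x + 6.6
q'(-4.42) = 51.53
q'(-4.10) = 43.51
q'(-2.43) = 13.75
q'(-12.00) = 458.76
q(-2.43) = -16.51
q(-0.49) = -3.14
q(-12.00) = -1747.19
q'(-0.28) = 5.24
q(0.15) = 0.59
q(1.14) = 12.67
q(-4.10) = -61.50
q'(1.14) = 18.02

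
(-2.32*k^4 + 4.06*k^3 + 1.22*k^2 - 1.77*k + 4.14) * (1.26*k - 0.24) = -2.9232*k^5 + 5.6724*k^4 + 0.5628*k^3 - 2.523*k^2 + 5.6412*k - 0.9936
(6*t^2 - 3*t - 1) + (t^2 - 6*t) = 7*t^2 - 9*t - 1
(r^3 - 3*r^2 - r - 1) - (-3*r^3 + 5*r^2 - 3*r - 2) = 4*r^3 - 8*r^2 + 2*r + 1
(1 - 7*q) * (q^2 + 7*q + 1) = -7*q^3 - 48*q^2 + 1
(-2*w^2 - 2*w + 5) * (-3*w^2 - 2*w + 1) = 6*w^4 + 10*w^3 - 13*w^2 - 12*w + 5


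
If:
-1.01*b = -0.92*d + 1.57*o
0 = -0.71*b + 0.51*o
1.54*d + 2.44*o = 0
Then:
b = 0.00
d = 0.00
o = 0.00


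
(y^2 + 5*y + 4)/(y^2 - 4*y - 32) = (y + 1)/(y - 8)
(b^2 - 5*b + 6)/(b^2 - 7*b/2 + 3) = 2*(b - 3)/(2*b - 3)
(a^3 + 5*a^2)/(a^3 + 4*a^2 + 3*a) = a*(a + 5)/(a^2 + 4*a + 3)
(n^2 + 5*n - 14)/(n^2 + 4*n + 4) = (n^2 + 5*n - 14)/(n^2 + 4*n + 4)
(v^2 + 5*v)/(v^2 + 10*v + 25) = v/(v + 5)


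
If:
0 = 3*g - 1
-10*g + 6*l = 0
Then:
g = 1/3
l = 5/9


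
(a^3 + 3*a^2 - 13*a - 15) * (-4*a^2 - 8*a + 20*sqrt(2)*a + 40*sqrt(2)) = -4*a^5 - 20*a^4 + 20*sqrt(2)*a^4 + 28*a^3 + 100*sqrt(2)*a^3 - 140*sqrt(2)*a^2 + 164*a^2 - 820*sqrt(2)*a + 120*a - 600*sqrt(2)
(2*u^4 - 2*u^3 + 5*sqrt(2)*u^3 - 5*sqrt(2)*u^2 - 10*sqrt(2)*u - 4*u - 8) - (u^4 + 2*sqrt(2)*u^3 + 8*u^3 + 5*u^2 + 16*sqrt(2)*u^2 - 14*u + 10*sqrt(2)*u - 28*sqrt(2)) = u^4 - 10*u^3 + 3*sqrt(2)*u^3 - 21*sqrt(2)*u^2 - 5*u^2 - 20*sqrt(2)*u + 10*u - 8 + 28*sqrt(2)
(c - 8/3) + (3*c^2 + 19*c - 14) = 3*c^2 + 20*c - 50/3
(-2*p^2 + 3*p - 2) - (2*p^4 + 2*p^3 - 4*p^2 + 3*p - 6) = -2*p^4 - 2*p^3 + 2*p^2 + 4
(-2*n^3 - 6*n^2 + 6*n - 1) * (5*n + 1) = -10*n^4 - 32*n^3 + 24*n^2 + n - 1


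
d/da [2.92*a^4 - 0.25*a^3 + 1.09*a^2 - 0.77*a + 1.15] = 11.68*a^3 - 0.75*a^2 + 2.18*a - 0.77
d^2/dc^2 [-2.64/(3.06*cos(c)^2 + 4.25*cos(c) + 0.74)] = (98.879616*(1 - cos(c)^2)^2 + 102.9996*cos(c)^3 + 73.212744*cos(c)^2 - 214.302*cos(c) - 182.293584)/(3.06*cos(c)^2 + 4.25*cos(c) + 0.74)^3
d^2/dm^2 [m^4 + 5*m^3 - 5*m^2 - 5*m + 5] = 12*m^2 + 30*m - 10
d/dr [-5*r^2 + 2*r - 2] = 2 - 10*r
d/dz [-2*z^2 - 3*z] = -4*z - 3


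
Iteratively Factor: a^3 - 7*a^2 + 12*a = (a - 4)*(a^2 - 3*a) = (a - 4)*(a - 3)*(a)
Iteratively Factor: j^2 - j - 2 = (j - 2)*(j + 1)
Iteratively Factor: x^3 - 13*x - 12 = (x + 3)*(x^2 - 3*x - 4) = (x - 4)*(x + 3)*(x + 1)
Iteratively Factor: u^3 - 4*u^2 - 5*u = (u + 1)*(u^2 - 5*u) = (u - 5)*(u + 1)*(u)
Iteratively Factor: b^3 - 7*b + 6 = (b - 2)*(b^2 + 2*b - 3) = (b - 2)*(b - 1)*(b + 3)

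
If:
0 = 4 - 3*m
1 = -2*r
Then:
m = 4/3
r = -1/2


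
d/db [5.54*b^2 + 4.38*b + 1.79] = 11.08*b + 4.38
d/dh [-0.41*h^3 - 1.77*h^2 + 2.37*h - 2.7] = -1.23*h^2 - 3.54*h + 2.37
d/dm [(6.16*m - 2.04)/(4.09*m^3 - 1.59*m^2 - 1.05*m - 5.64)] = (-50.3888*m^3 + 34.8252*m^2 - 6.4872*m - 36.8844)/(16.7281*m^6 - 13.0062*m^5 - 6.0609*m^4 - 42.7962*m^3 + 19.0377*m^2 + 11.844*m + 31.8096)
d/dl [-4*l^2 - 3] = -8*l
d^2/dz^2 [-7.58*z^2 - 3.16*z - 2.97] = -15.1600000000000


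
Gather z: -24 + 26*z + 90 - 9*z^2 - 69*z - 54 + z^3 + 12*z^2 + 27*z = z^3 + 3*z^2 - 16*z + 12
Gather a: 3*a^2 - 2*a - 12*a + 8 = 3*a^2 - 14*a + 8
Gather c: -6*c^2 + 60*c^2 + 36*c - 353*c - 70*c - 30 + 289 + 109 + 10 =54*c^2 - 387*c + 378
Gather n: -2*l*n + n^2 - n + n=-2*l*n + n^2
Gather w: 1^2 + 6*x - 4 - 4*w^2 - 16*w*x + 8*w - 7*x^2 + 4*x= -4*w^2 + w*(8 - 16*x) - 7*x^2 + 10*x - 3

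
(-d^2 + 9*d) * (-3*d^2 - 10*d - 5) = 3*d^4 - 17*d^3 - 85*d^2 - 45*d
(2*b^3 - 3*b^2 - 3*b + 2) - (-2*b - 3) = 2*b^3 - 3*b^2 - b + 5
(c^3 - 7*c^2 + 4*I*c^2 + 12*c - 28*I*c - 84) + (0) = c^3 - 7*c^2 + 4*I*c^2 + 12*c - 28*I*c - 84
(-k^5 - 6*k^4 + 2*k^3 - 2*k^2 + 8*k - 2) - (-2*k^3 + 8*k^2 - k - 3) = -k^5 - 6*k^4 + 4*k^3 - 10*k^2 + 9*k + 1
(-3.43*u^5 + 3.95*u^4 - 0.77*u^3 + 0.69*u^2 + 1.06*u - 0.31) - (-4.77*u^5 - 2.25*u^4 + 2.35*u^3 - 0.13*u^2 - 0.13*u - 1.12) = 1.34*u^5 + 6.2*u^4 - 3.12*u^3 + 0.82*u^2 + 1.19*u + 0.81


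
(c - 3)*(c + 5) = c^2 + 2*c - 15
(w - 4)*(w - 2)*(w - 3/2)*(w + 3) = w^4 - 9*w^3/2 - 11*w^2/2 + 39*w - 36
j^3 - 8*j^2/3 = j^2*(j - 8/3)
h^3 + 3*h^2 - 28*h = h*(h - 4)*(h + 7)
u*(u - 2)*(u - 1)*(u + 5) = u^4 + 2*u^3 - 13*u^2 + 10*u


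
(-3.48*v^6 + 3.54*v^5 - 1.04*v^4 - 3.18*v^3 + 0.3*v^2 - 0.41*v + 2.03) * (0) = 0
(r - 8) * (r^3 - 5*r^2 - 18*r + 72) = r^4 - 13*r^3 + 22*r^2 + 216*r - 576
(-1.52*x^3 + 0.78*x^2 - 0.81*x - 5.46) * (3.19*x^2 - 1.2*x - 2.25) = -4.8488*x^5 + 4.3122*x^4 - 0.0999000000000003*x^3 - 18.2004*x^2 + 8.3745*x + 12.285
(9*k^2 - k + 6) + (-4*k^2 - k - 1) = 5*k^2 - 2*k + 5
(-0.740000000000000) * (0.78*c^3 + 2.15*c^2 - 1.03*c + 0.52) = -0.5772*c^3 - 1.591*c^2 + 0.7622*c - 0.3848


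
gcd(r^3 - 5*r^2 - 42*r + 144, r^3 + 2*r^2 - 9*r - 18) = r - 3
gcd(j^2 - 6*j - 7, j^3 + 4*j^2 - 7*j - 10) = j + 1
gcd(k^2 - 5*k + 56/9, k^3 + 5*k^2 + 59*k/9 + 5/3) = 1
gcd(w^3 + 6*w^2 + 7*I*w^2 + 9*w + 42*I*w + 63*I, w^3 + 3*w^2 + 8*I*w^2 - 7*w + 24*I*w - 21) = w^2 + w*(3 + 7*I) + 21*I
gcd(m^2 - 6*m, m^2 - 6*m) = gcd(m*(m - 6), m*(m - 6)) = m^2 - 6*m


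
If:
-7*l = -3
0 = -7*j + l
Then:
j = 3/49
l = 3/7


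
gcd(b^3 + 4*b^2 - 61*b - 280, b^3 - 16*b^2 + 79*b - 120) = b - 8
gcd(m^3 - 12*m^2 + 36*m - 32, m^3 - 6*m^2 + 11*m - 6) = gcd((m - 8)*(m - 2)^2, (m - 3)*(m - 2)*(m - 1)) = m - 2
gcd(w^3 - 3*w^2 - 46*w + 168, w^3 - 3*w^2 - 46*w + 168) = w^3 - 3*w^2 - 46*w + 168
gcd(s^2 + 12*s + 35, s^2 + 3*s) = 1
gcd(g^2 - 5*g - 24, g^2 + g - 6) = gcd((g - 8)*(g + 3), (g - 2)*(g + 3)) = g + 3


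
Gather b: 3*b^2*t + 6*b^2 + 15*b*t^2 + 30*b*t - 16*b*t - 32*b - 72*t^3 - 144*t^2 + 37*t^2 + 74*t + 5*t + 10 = b^2*(3*t + 6) + b*(15*t^2 + 14*t - 32) - 72*t^3 - 107*t^2 + 79*t + 10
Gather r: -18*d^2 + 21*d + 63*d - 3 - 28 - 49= -18*d^2 + 84*d - 80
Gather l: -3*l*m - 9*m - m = -3*l*m - 10*m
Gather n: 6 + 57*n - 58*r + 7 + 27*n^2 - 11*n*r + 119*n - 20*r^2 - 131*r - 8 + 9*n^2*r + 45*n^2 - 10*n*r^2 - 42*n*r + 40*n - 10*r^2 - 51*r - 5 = n^2*(9*r + 72) + n*(-10*r^2 - 53*r + 216) - 30*r^2 - 240*r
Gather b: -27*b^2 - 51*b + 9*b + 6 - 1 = -27*b^2 - 42*b + 5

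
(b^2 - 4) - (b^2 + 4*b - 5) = 1 - 4*b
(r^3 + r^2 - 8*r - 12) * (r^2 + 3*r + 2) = r^5 + 4*r^4 - 3*r^3 - 34*r^2 - 52*r - 24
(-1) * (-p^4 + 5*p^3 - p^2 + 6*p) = p^4 - 5*p^3 + p^2 - 6*p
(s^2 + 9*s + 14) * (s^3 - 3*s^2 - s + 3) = s^5 + 6*s^4 - 14*s^3 - 48*s^2 + 13*s + 42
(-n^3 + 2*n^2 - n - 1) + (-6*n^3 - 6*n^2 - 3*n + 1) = -7*n^3 - 4*n^2 - 4*n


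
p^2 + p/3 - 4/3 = (p - 1)*(p + 4/3)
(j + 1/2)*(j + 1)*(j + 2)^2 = j^4 + 11*j^3/2 + 21*j^2/2 + 8*j + 2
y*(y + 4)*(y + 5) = y^3 + 9*y^2 + 20*y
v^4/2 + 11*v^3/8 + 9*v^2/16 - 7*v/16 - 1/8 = (v/2 + 1)*(v - 1/2)*(v + 1/4)*(v + 1)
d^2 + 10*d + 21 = (d + 3)*(d + 7)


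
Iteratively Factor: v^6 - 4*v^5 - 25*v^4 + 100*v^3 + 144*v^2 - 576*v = (v - 4)*(v^5 - 25*v^3 + 144*v) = (v - 4)*(v + 3)*(v^4 - 3*v^3 - 16*v^2 + 48*v) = (v - 4)^2*(v + 3)*(v^3 + v^2 - 12*v) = v*(v - 4)^2*(v + 3)*(v^2 + v - 12) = v*(v - 4)^2*(v + 3)*(v + 4)*(v - 3)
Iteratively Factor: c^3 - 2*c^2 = (c - 2)*(c^2) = c*(c - 2)*(c)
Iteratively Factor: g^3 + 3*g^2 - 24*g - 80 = (g + 4)*(g^2 - g - 20) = (g + 4)^2*(g - 5)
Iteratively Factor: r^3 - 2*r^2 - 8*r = (r + 2)*(r^2 - 4*r) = (r - 4)*(r + 2)*(r)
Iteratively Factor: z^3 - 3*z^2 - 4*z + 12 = (z - 3)*(z^2 - 4) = (z - 3)*(z + 2)*(z - 2)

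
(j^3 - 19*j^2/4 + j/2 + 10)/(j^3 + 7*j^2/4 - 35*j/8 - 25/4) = 2*(j - 4)/(2*j + 5)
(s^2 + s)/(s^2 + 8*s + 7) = s/(s + 7)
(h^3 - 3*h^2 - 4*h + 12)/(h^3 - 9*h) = (h^2 - 4)/(h*(h + 3))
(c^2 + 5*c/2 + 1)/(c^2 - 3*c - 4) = (c^2 + 5*c/2 + 1)/(c^2 - 3*c - 4)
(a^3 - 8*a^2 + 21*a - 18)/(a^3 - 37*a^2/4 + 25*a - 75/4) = 4*(a^2 - 5*a + 6)/(4*a^2 - 25*a + 25)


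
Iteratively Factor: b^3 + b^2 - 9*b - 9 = (b + 3)*(b^2 - 2*b - 3) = (b - 3)*(b + 3)*(b + 1)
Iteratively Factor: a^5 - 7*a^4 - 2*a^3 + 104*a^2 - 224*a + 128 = (a - 4)*(a^4 - 3*a^3 - 14*a^2 + 48*a - 32) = (a - 4)^2*(a^3 + a^2 - 10*a + 8) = (a - 4)^2*(a + 4)*(a^2 - 3*a + 2) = (a - 4)^2*(a - 1)*(a + 4)*(a - 2)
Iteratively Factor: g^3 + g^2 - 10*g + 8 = (g + 4)*(g^2 - 3*g + 2) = (g - 2)*(g + 4)*(g - 1)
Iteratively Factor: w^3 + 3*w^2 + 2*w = (w + 1)*(w^2 + 2*w) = (w + 1)*(w + 2)*(w)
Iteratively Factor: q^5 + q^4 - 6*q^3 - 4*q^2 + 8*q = (q)*(q^4 + q^3 - 6*q^2 - 4*q + 8) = q*(q - 1)*(q^3 + 2*q^2 - 4*q - 8) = q*(q - 2)*(q - 1)*(q^2 + 4*q + 4) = q*(q - 2)*(q - 1)*(q + 2)*(q + 2)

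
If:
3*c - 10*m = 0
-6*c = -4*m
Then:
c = 0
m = 0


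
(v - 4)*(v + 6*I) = v^2 - 4*v + 6*I*v - 24*I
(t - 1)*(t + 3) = t^2 + 2*t - 3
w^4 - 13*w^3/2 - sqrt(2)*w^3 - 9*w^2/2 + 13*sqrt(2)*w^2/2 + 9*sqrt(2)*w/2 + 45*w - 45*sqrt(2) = (w - 6)*(w - 3)*(w + 5/2)*(w - sqrt(2))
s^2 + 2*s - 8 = (s - 2)*(s + 4)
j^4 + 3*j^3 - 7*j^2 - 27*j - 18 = (j - 3)*(j + 1)*(j + 2)*(j + 3)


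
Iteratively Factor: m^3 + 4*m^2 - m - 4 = (m + 4)*(m^2 - 1) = (m + 1)*(m + 4)*(m - 1)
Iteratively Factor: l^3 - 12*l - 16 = (l - 4)*(l^2 + 4*l + 4) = (l - 4)*(l + 2)*(l + 2)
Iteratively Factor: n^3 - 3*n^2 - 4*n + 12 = (n - 3)*(n^2 - 4) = (n - 3)*(n + 2)*(n - 2)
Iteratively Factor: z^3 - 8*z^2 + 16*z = (z - 4)*(z^2 - 4*z) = z*(z - 4)*(z - 4)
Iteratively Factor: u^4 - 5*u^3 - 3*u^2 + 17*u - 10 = (u - 5)*(u^3 - 3*u + 2) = (u - 5)*(u - 1)*(u^2 + u - 2) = (u - 5)*(u - 1)^2*(u + 2)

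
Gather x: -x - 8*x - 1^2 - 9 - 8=-9*x - 18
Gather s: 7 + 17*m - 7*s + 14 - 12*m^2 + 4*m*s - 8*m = -12*m^2 + 9*m + s*(4*m - 7) + 21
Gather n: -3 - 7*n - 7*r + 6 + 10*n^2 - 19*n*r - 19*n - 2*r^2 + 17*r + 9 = 10*n^2 + n*(-19*r - 26) - 2*r^2 + 10*r + 12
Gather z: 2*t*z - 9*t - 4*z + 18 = -9*t + z*(2*t - 4) + 18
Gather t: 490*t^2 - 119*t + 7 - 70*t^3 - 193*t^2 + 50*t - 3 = -70*t^3 + 297*t^2 - 69*t + 4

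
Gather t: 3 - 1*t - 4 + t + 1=0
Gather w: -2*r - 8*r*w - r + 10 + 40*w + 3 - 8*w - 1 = -3*r + w*(32 - 8*r) + 12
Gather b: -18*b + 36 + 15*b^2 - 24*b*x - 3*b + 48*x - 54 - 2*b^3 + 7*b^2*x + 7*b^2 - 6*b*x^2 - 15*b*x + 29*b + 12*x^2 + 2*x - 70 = -2*b^3 + b^2*(7*x + 22) + b*(-6*x^2 - 39*x + 8) + 12*x^2 + 50*x - 88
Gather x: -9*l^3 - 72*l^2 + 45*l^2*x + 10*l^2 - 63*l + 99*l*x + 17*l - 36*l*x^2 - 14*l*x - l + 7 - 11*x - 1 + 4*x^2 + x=-9*l^3 - 62*l^2 - 47*l + x^2*(4 - 36*l) + x*(45*l^2 + 85*l - 10) + 6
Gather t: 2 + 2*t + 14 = 2*t + 16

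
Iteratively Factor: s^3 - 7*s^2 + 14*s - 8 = (s - 2)*(s^2 - 5*s + 4) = (s - 2)*(s - 1)*(s - 4)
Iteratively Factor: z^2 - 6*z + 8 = (z - 4)*(z - 2)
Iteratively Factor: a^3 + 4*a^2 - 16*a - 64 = (a - 4)*(a^2 + 8*a + 16) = (a - 4)*(a + 4)*(a + 4)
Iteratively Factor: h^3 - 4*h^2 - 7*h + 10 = (h - 1)*(h^2 - 3*h - 10) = (h - 1)*(h + 2)*(h - 5)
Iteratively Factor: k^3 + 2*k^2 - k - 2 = (k + 2)*(k^2 - 1) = (k - 1)*(k + 2)*(k + 1)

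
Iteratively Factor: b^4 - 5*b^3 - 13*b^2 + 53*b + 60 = (b + 1)*(b^3 - 6*b^2 - 7*b + 60) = (b - 5)*(b + 1)*(b^2 - b - 12) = (b - 5)*(b - 4)*(b + 1)*(b + 3)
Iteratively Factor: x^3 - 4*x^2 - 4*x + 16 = (x - 4)*(x^2 - 4) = (x - 4)*(x + 2)*(x - 2)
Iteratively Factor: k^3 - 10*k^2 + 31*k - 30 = (k - 3)*(k^2 - 7*k + 10) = (k - 5)*(k - 3)*(k - 2)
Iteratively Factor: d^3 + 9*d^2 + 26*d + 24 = (d + 4)*(d^2 + 5*d + 6) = (d + 2)*(d + 4)*(d + 3)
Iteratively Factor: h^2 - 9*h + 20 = (h - 5)*(h - 4)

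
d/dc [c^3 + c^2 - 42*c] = 3*c^2 + 2*c - 42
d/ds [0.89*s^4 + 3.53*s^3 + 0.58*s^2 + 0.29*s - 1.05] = 3.56*s^3 + 10.59*s^2 + 1.16*s + 0.29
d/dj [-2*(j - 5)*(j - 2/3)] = 34/3 - 4*j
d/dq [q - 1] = 1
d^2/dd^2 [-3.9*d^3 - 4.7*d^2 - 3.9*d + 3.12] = -23.4*d - 9.4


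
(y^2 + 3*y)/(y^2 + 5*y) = (y + 3)/(y + 5)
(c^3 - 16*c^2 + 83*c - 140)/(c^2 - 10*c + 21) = (c^2 - 9*c + 20)/(c - 3)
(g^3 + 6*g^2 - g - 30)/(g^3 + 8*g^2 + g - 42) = (g + 5)/(g + 7)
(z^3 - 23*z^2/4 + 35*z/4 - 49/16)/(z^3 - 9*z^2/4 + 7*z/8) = (z - 7/2)/z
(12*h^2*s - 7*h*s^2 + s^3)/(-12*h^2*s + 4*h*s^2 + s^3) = (12*h^2 - 7*h*s + s^2)/(-12*h^2 + 4*h*s + s^2)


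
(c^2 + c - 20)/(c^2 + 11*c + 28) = (c^2 + c - 20)/(c^2 + 11*c + 28)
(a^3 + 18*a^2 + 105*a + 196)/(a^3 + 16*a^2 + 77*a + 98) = (a + 4)/(a + 2)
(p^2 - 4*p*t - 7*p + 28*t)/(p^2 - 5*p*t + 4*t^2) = (p - 7)/(p - t)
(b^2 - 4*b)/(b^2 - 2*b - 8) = b/(b + 2)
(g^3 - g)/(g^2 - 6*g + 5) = g*(g + 1)/(g - 5)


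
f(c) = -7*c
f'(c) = -7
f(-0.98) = 6.86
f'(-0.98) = -7.00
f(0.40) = -2.80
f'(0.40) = -7.00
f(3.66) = -25.62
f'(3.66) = -7.00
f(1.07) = -7.49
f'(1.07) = -7.00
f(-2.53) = 17.71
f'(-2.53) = -7.00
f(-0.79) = 5.53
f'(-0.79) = -7.00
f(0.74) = -5.18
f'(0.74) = -7.00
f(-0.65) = 4.55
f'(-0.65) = -7.00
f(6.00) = -42.00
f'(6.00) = -7.00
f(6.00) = -42.00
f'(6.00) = -7.00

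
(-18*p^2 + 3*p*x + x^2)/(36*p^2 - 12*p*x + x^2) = (-18*p^2 + 3*p*x + x^2)/(36*p^2 - 12*p*x + x^2)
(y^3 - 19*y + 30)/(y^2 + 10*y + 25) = (y^2 - 5*y + 6)/(y + 5)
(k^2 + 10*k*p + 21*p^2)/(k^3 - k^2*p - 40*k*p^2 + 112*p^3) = (k + 3*p)/(k^2 - 8*k*p + 16*p^2)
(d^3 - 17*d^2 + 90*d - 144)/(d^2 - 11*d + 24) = d - 6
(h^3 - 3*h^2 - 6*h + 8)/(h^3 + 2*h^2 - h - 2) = (h - 4)/(h + 1)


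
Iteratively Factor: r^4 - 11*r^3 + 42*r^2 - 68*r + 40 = (r - 2)*(r^3 - 9*r^2 + 24*r - 20) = (r - 2)^2*(r^2 - 7*r + 10) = (r - 2)^3*(r - 5)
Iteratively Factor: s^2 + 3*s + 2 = (s + 2)*(s + 1)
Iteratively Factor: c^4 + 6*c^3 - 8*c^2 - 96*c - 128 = (c - 4)*(c^3 + 10*c^2 + 32*c + 32) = (c - 4)*(c + 4)*(c^2 + 6*c + 8) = (c - 4)*(c + 4)^2*(c + 2)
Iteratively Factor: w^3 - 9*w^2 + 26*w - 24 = (w - 3)*(w^2 - 6*w + 8) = (w - 3)*(w - 2)*(w - 4)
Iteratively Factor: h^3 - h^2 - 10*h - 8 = (h + 1)*(h^2 - 2*h - 8) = (h + 1)*(h + 2)*(h - 4)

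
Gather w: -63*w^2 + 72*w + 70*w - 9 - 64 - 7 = -63*w^2 + 142*w - 80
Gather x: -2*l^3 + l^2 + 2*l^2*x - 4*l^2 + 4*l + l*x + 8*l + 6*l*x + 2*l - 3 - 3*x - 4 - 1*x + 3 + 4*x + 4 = -2*l^3 - 3*l^2 + 14*l + x*(2*l^2 + 7*l)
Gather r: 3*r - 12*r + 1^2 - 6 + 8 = 3 - 9*r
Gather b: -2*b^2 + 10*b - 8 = -2*b^2 + 10*b - 8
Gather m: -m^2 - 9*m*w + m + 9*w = -m^2 + m*(1 - 9*w) + 9*w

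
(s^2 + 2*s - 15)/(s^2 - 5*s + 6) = (s + 5)/(s - 2)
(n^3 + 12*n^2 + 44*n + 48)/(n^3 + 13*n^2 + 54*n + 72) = (n + 2)/(n + 3)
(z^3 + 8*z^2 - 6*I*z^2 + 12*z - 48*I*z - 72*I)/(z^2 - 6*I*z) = z + 8 + 12/z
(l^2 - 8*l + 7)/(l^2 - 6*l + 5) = (l - 7)/(l - 5)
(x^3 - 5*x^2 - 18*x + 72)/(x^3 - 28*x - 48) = (x - 3)/(x + 2)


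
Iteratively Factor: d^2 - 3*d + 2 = (d - 1)*(d - 2)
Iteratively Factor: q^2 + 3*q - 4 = (q - 1)*(q + 4)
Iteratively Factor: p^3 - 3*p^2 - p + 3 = (p - 3)*(p^2 - 1) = (p - 3)*(p - 1)*(p + 1)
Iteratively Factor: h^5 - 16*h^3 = (h)*(h^4 - 16*h^2) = h^2*(h^3 - 16*h) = h^2*(h + 4)*(h^2 - 4*h) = h^2*(h - 4)*(h + 4)*(h)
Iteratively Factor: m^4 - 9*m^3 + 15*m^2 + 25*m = (m - 5)*(m^3 - 4*m^2 - 5*m) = (m - 5)*(m + 1)*(m^2 - 5*m) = (m - 5)^2*(m + 1)*(m)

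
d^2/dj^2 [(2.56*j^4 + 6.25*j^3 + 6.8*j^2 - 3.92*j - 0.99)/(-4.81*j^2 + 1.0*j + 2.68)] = (-118.456832*j^6 + 73.8815999999997*j^5 + 182.642688*j^4 - 167.436776*j^3 - 709.659534*j^2 + 5.28021599999989*j - 91.188056)/(111.284641*j^6 - 69.4083*j^5 - 171.584244*j^4 + 76.3448*j^3 + 95.602032*j^2 - 21.5472*j - 19.248832)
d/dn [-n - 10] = -1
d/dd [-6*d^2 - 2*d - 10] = -12*d - 2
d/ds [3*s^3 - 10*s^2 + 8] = s*(9*s - 20)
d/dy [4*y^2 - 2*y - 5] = 8*y - 2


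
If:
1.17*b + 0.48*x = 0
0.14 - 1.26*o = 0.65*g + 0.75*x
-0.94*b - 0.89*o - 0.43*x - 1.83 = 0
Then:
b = -0.41025641025641*x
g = 4.20121002592913 - 1.05723023735124*x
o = -0.0498415442235667*x - 2.0561797752809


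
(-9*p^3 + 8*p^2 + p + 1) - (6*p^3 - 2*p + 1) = -15*p^3 + 8*p^2 + 3*p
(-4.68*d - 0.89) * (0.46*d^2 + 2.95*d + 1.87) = -2.1528*d^3 - 14.2154*d^2 - 11.3771*d - 1.6643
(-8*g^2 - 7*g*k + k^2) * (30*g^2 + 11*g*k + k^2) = -240*g^4 - 298*g^3*k - 55*g^2*k^2 + 4*g*k^3 + k^4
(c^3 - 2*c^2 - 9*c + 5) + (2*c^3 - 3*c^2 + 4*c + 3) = 3*c^3 - 5*c^2 - 5*c + 8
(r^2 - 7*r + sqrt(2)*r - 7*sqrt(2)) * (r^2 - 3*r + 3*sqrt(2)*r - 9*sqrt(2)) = r^4 - 10*r^3 + 4*sqrt(2)*r^3 - 40*sqrt(2)*r^2 + 27*r^2 - 60*r + 84*sqrt(2)*r + 126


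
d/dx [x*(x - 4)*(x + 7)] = 3*x^2 + 6*x - 28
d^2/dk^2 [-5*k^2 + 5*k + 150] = -10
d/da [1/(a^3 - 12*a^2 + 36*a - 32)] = 3*(-a^2 + 8*a - 12)/(a^3 - 12*a^2 + 36*a - 32)^2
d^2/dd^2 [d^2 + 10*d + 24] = 2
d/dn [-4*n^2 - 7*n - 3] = -8*n - 7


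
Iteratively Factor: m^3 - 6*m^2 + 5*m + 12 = (m + 1)*(m^2 - 7*m + 12) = (m - 3)*(m + 1)*(m - 4)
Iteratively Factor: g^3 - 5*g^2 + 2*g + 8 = (g + 1)*(g^2 - 6*g + 8) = (g - 2)*(g + 1)*(g - 4)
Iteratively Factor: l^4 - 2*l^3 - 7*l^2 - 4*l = (l)*(l^3 - 2*l^2 - 7*l - 4) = l*(l - 4)*(l^2 + 2*l + 1) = l*(l - 4)*(l + 1)*(l + 1)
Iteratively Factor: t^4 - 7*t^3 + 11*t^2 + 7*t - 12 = (t + 1)*(t^3 - 8*t^2 + 19*t - 12) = (t - 3)*(t + 1)*(t^2 - 5*t + 4) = (t - 3)*(t - 1)*(t + 1)*(t - 4)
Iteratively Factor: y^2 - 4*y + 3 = (y - 1)*(y - 3)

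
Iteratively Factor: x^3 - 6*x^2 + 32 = (x - 4)*(x^2 - 2*x - 8) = (x - 4)*(x + 2)*(x - 4)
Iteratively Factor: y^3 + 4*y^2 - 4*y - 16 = (y + 2)*(y^2 + 2*y - 8) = (y - 2)*(y + 2)*(y + 4)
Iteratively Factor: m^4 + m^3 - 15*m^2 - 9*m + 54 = (m + 3)*(m^3 - 2*m^2 - 9*m + 18) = (m - 2)*(m + 3)*(m^2 - 9) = (m - 3)*(m - 2)*(m + 3)*(m + 3)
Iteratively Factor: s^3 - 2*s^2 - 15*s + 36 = (s - 3)*(s^2 + s - 12) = (s - 3)*(s + 4)*(s - 3)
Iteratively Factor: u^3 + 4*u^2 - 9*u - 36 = (u + 4)*(u^2 - 9) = (u + 3)*(u + 4)*(u - 3)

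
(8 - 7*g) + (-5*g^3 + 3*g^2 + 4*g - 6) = -5*g^3 + 3*g^2 - 3*g + 2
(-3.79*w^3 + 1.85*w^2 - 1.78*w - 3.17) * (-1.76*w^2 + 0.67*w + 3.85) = 6.6704*w^5 - 5.7953*w^4 - 10.2192*w^3 + 11.5091*w^2 - 8.9769*w - 12.2045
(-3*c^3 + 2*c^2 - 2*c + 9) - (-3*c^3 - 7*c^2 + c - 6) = 9*c^2 - 3*c + 15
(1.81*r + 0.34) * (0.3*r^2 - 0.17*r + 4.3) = 0.543*r^3 - 0.2057*r^2 + 7.7252*r + 1.462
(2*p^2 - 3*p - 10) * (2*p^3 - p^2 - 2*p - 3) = 4*p^5 - 8*p^4 - 21*p^3 + 10*p^2 + 29*p + 30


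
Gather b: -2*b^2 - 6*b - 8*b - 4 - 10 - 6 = -2*b^2 - 14*b - 20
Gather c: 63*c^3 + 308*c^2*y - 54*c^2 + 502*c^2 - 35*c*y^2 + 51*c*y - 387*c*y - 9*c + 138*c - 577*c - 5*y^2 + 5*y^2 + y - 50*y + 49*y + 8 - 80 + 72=63*c^3 + c^2*(308*y + 448) + c*(-35*y^2 - 336*y - 448)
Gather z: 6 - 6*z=6 - 6*z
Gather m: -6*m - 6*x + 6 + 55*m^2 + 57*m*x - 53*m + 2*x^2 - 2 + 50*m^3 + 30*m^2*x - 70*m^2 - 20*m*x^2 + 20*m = 50*m^3 + m^2*(30*x - 15) + m*(-20*x^2 + 57*x - 39) + 2*x^2 - 6*x + 4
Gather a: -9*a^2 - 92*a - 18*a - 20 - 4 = -9*a^2 - 110*a - 24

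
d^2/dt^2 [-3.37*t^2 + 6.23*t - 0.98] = -6.74000000000000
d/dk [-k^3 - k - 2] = -3*k^2 - 1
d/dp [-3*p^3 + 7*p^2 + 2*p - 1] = -9*p^2 + 14*p + 2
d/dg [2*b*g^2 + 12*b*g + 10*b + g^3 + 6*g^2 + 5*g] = 4*b*g + 12*b + 3*g^2 + 12*g + 5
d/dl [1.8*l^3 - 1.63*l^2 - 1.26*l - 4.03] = 5.4*l^2 - 3.26*l - 1.26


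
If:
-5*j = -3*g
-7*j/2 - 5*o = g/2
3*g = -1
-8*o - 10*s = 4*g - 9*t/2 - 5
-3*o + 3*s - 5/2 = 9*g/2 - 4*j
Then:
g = -1/3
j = -1/5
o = 13/75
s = 58/75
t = 418/675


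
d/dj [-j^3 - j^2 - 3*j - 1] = -3*j^2 - 2*j - 3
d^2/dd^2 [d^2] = 2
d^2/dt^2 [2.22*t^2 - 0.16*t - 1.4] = 4.44000000000000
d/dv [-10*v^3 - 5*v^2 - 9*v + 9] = -30*v^2 - 10*v - 9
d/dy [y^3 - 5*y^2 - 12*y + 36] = 3*y^2 - 10*y - 12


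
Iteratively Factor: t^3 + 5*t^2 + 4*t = (t)*(t^2 + 5*t + 4) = t*(t + 4)*(t + 1)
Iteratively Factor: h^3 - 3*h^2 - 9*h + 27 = (h - 3)*(h^2 - 9) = (h - 3)^2*(h + 3)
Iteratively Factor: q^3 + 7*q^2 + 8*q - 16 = (q - 1)*(q^2 + 8*q + 16) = (q - 1)*(q + 4)*(q + 4)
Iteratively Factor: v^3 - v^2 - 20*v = (v)*(v^2 - v - 20) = v*(v - 5)*(v + 4)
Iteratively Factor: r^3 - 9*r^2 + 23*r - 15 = (r - 3)*(r^2 - 6*r + 5) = (r - 3)*(r - 1)*(r - 5)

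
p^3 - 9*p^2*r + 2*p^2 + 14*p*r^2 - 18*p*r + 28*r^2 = (p + 2)*(p - 7*r)*(p - 2*r)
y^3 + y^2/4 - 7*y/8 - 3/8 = (y - 1)*(y + 1/2)*(y + 3/4)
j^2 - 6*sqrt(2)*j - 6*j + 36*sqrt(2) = (j - 6)*(j - 6*sqrt(2))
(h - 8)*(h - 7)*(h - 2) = h^3 - 17*h^2 + 86*h - 112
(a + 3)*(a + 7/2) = a^2 + 13*a/2 + 21/2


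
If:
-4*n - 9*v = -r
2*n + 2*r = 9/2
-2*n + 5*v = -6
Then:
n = 261/172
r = 63/86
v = -51/86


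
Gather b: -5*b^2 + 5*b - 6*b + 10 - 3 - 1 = -5*b^2 - b + 6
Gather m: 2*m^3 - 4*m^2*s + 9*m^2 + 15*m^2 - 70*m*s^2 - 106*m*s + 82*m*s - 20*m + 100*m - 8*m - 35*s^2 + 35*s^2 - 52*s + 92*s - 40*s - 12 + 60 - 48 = 2*m^3 + m^2*(24 - 4*s) + m*(-70*s^2 - 24*s + 72)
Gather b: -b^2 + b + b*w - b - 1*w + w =-b^2 + b*w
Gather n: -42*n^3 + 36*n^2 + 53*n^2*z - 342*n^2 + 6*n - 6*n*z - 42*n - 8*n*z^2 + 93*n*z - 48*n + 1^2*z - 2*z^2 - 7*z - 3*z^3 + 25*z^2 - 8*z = -42*n^3 + n^2*(53*z - 306) + n*(-8*z^2 + 87*z - 84) - 3*z^3 + 23*z^2 - 14*z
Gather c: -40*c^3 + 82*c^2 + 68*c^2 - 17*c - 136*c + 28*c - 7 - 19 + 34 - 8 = -40*c^3 + 150*c^2 - 125*c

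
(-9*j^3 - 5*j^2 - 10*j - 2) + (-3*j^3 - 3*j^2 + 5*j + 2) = -12*j^3 - 8*j^2 - 5*j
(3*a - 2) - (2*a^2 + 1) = -2*a^2 + 3*a - 3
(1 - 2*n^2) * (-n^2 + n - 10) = 2*n^4 - 2*n^3 + 19*n^2 + n - 10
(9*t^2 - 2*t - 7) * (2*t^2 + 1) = 18*t^4 - 4*t^3 - 5*t^2 - 2*t - 7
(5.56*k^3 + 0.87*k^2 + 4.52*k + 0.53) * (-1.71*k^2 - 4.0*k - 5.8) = -9.5076*k^5 - 23.7277*k^4 - 43.4572*k^3 - 24.0323*k^2 - 28.336*k - 3.074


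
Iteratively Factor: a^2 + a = (a)*(a + 1)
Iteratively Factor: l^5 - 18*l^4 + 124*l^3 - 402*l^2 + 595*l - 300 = (l - 4)*(l^4 - 14*l^3 + 68*l^2 - 130*l + 75) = (l - 4)*(l - 1)*(l^3 - 13*l^2 + 55*l - 75) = (l - 5)*(l - 4)*(l - 1)*(l^2 - 8*l + 15) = (l - 5)*(l - 4)*(l - 3)*(l - 1)*(l - 5)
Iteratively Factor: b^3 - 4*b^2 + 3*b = (b)*(b^2 - 4*b + 3) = b*(b - 3)*(b - 1)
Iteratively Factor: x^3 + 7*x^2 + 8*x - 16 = (x - 1)*(x^2 + 8*x + 16) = (x - 1)*(x + 4)*(x + 4)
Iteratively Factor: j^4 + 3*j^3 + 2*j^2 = (j + 1)*(j^3 + 2*j^2) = j*(j + 1)*(j^2 + 2*j) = j^2*(j + 1)*(j + 2)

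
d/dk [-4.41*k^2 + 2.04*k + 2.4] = 2.04 - 8.82*k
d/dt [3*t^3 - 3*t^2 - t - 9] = 9*t^2 - 6*t - 1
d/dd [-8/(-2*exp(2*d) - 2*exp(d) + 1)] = (-32*exp(d) - 16)*exp(d)/(2*exp(2*d) + 2*exp(d) - 1)^2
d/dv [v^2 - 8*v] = 2*v - 8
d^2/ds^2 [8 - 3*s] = 0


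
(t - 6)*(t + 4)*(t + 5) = t^3 + 3*t^2 - 34*t - 120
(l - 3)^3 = l^3 - 9*l^2 + 27*l - 27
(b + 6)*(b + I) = b^2 + 6*b + I*b + 6*I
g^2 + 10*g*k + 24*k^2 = (g + 4*k)*(g + 6*k)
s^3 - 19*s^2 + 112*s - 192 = (s - 8)^2*(s - 3)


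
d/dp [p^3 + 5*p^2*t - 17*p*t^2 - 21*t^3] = 3*p^2 + 10*p*t - 17*t^2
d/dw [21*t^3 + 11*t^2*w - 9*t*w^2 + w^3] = 11*t^2 - 18*t*w + 3*w^2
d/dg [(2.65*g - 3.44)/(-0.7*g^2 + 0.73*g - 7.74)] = (1.855*g^2 - 4.816*g - 17.9998)/(0.49*g^4 - 1.022*g^3 + 11.3689*g^2 - 11.3004*g + 59.9076)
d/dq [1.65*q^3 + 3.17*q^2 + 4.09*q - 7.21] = 4.95*q^2 + 6.34*q + 4.09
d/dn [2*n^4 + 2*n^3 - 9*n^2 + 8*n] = 8*n^3 + 6*n^2 - 18*n + 8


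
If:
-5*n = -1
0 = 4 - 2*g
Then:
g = 2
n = 1/5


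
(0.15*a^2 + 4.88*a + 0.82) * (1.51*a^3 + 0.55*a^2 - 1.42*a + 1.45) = 0.2265*a^5 + 7.4513*a^4 + 3.7092*a^3 - 6.2611*a^2 + 5.9116*a + 1.189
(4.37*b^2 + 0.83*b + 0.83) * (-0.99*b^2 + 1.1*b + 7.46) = -4.3263*b^4 + 3.9853*b^3 + 32.6915*b^2 + 7.1048*b + 6.1918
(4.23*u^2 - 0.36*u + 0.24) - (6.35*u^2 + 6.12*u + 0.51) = -2.12*u^2 - 6.48*u - 0.27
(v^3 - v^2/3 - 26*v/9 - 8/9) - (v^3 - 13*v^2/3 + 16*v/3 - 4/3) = 4*v^2 - 74*v/9 + 4/9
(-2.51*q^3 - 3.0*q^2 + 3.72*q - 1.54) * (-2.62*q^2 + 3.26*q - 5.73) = 6.5762*q^5 - 0.322599999999999*q^4 - 5.1441*q^3 + 33.352*q^2 - 26.336*q + 8.8242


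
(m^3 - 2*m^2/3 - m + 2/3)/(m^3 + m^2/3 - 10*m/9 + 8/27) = 9*(m^2 - 1)/(9*m^2 + 9*m - 4)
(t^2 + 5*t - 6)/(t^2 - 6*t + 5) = (t + 6)/(t - 5)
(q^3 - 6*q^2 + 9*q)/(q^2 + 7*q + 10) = q*(q^2 - 6*q + 9)/(q^2 + 7*q + 10)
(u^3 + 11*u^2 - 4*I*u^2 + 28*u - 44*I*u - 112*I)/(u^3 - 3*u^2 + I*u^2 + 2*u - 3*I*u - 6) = (u^3 + u^2*(11 - 4*I) + u*(28 - 44*I) - 112*I)/(u^3 + u^2*(-3 + I) + u*(2 - 3*I) - 6)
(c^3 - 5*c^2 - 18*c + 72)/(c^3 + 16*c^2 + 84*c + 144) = (c^2 - 9*c + 18)/(c^2 + 12*c + 36)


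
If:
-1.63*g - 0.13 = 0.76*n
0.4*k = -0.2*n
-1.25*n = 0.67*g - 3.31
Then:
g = -1.75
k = -1.79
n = 3.59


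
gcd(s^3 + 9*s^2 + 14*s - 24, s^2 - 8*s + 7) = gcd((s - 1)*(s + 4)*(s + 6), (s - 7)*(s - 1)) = s - 1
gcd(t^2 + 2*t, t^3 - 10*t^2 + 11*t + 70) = t + 2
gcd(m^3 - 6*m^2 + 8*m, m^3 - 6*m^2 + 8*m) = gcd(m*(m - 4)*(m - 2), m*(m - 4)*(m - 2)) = m^3 - 6*m^2 + 8*m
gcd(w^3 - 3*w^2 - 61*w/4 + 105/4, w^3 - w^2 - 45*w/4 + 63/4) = w^2 + 2*w - 21/4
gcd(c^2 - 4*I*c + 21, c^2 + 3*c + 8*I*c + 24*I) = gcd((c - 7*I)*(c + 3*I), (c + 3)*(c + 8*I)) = 1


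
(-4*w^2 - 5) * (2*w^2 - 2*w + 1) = -8*w^4 + 8*w^3 - 14*w^2 + 10*w - 5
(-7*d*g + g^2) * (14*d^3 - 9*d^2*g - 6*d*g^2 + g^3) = -98*d^4*g + 77*d^3*g^2 + 33*d^2*g^3 - 13*d*g^4 + g^5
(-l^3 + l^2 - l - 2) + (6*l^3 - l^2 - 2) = 5*l^3 - l - 4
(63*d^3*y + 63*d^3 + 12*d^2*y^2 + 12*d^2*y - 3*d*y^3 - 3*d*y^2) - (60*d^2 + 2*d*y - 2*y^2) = 63*d^3*y + 63*d^3 + 12*d^2*y^2 + 12*d^2*y - 60*d^2 - 3*d*y^3 - 3*d*y^2 - 2*d*y + 2*y^2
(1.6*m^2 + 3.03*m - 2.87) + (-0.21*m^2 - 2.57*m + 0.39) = 1.39*m^2 + 0.46*m - 2.48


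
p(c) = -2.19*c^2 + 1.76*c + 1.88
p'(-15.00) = 67.46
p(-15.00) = -517.27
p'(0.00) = 1.76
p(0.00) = 1.88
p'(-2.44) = 12.45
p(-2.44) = -15.45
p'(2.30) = -8.31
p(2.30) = -5.66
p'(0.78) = -1.66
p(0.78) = 1.92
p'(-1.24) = 7.19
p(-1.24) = -3.67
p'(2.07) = -7.31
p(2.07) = -3.86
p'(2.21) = -7.92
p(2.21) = -4.93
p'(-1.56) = 8.59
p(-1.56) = -6.20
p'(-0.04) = 1.94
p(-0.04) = 1.81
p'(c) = 1.76 - 4.38*c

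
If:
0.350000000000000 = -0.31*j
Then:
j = -1.13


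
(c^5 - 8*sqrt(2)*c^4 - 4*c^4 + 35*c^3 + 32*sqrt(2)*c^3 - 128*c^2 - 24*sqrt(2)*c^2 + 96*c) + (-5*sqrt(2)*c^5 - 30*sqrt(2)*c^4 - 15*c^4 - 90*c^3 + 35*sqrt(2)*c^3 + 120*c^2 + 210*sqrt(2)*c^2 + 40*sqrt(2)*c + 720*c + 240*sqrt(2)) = -5*sqrt(2)*c^5 + c^5 - 38*sqrt(2)*c^4 - 19*c^4 - 55*c^3 + 67*sqrt(2)*c^3 - 8*c^2 + 186*sqrt(2)*c^2 + 40*sqrt(2)*c + 816*c + 240*sqrt(2)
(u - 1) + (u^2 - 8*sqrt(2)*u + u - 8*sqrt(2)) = u^2 - 8*sqrt(2)*u + 2*u - 8*sqrt(2) - 1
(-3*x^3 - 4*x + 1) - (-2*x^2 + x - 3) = -3*x^3 + 2*x^2 - 5*x + 4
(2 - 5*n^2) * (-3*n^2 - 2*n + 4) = 15*n^4 + 10*n^3 - 26*n^2 - 4*n + 8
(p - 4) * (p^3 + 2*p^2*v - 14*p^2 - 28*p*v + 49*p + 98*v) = p^4 + 2*p^3*v - 18*p^3 - 36*p^2*v + 105*p^2 + 210*p*v - 196*p - 392*v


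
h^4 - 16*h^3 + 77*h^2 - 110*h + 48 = (h - 8)*(h - 6)*(h - 1)^2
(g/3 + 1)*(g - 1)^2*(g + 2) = g^4/3 + g^3 - g^2 - 7*g/3 + 2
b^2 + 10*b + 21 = (b + 3)*(b + 7)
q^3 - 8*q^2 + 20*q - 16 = (q - 4)*(q - 2)^2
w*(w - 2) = w^2 - 2*w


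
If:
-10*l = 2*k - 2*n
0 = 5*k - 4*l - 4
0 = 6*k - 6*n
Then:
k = 4/5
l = 0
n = 4/5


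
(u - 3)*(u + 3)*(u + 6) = u^3 + 6*u^2 - 9*u - 54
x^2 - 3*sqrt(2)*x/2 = x*(x - 3*sqrt(2)/2)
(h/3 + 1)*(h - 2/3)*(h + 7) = h^3/3 + 28*h^2/9 + 43*h/9 - 14/3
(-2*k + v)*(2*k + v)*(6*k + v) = -24*k^3 - 4*k^2*v + 6*k*v^2 + v^3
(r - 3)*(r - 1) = r^2 - 4*r + 3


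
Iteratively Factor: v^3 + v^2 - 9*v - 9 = (v + 3)*(v^2 - 2*v - 3) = (v - 3)*(v + 3)*(v + 1)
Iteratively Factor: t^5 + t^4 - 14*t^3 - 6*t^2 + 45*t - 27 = (t - 3)*(t^4 + 4*t^3 - 2*t^2 - 12*t + 9) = (t - 3)*(t + 3)*(t^3 + t^2 - 5*t + 3) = (t - 3)*(t + 3)^2*(t^2 - 2*t + 1) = (t - 3)*(t - 1)*(t + 3)^2*(t - 1)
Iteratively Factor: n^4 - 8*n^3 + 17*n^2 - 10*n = (n - 1)*(n^3 - 7*n^2 + 10*n) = (n - 2)*(n - 1)*(n^2 - 5*n) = n*(n - 2)*(n - 1)*(n - 5)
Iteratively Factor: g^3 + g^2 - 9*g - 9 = (g + 1)*(g^2 - 9) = (g + 1)*(g + 3)*(g - 3)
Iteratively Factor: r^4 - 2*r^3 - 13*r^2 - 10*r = (r + 1)*(r^3 - 3*r^2 - 10*r) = (r - 5)*(r + 1)*(r^2 + 2*r) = (r - 5)*(r + 1)*(r + 2)*(r)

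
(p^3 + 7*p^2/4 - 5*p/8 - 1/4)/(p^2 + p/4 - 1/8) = (8*p^3 + 14*p^2 - 5*p - 2)/(8*p^2 + 2*p - 1)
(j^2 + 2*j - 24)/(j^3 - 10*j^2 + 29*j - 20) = (j + 6)/(j^2 - 6*j + 5)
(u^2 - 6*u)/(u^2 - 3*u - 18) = u/(u + 3)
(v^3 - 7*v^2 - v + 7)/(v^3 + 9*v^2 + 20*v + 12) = (v^2 - 8*v + 7)/(v^2 + 8*v + 12)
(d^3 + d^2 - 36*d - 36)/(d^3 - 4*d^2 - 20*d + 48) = (d^2 + 7*d + 6)/(d^2 + 2*d - 8)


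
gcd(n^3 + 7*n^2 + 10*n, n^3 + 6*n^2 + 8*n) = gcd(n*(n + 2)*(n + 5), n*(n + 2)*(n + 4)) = n^2 + 2*n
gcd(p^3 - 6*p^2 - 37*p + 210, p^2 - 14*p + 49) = p - 7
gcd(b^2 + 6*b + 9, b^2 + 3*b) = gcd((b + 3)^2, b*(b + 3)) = b + 3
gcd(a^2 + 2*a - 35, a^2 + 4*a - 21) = a + 7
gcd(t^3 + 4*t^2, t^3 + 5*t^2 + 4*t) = t^2 + 4*t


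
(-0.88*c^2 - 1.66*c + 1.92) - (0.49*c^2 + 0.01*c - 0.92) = -1.37*c^2 - 1.67*c + 2.84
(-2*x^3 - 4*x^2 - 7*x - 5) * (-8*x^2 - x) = 16*x^5 + 34*x^4 + 60*x^3 + 47*x^2 + 5*x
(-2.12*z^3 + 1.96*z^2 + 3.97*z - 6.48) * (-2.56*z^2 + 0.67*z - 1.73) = 5.4272*z^5 - 6.438*z^4 - 5.1824*z^3 + 15.8579*z^2 - 11.2097*z + 11.2104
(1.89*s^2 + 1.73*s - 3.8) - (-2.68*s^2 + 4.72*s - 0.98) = 4.57*s^2 - 2.99*s - 2.82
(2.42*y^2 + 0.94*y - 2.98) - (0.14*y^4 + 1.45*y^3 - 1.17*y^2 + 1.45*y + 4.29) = -0.14*y^4 - 1.45*y^3 + 3.59*y^2 - 0.51*y - 7.27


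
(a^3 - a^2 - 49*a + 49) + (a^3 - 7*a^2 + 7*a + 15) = 2*a^3 - 8*a^2 - 42*a + 64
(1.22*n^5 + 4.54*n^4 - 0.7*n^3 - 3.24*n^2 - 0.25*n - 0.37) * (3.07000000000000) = 3.7454*n^5 + 13.9378*n^4 - 2.149*n^3 - 9.9468*n^2 - 0.7675*n - 1.1359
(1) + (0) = 1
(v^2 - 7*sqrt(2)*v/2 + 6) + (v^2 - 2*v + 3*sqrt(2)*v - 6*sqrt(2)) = 2*v^2 - 2*v - sqrt(2)*v/2 - 6*sqrt(2) + 6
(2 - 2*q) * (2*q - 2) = -4*q^2 + 8*q - 4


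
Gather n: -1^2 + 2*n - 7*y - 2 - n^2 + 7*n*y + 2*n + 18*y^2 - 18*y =-n^2 + n*(7*y + 4) + 18*y^2 - 25*y - 3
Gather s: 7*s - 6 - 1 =7*s - 7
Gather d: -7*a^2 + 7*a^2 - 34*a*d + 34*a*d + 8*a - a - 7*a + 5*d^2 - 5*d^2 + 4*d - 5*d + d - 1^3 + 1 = 0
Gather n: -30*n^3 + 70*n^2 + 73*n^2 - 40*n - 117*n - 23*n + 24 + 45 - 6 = -30*n^3 + 143*n^2 - 180*n + 63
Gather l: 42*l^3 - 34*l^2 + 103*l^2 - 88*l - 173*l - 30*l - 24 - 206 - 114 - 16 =42*l^3 + 69*l^2 - 291*l - 360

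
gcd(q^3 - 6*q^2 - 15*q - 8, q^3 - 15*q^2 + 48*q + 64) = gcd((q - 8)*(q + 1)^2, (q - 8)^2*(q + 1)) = q^2 - 7*q - 8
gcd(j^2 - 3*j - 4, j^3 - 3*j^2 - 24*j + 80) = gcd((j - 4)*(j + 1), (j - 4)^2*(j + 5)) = j - 4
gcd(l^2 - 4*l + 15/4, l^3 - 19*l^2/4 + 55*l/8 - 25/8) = l - 5/2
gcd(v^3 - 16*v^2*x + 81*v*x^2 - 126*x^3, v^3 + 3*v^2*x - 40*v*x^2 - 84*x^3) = -v + 6*x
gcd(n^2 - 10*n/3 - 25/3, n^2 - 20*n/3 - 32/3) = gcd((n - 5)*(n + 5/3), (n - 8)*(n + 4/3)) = 1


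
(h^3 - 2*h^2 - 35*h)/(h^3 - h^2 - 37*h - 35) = h/(h + 1)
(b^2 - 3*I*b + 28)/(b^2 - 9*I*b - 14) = (b + 4*I)/(b - 2*I)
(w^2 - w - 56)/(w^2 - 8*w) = (w + 7)/w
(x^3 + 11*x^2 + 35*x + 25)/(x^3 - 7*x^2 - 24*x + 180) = (x^2 + 6*x + 5)/(x^2 - 12*x + 36)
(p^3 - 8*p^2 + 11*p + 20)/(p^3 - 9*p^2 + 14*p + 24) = (p - 5)/(p - 6)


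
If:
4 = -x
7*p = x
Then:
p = -4/7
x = -4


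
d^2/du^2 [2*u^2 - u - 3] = 4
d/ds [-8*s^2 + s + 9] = 1 - 16*s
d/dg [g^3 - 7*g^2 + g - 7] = 3*g^2 - 14*g + 1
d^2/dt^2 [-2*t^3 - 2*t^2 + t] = -12*t - 4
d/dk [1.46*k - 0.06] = 1.46000000000000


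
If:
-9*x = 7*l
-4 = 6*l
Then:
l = -2/3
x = 14/27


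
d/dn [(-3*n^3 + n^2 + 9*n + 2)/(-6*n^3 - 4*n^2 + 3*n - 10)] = (18*n^4 + 90*n^3 + 165*n^2 - 4*n - 96)/(36*n^6 + 48*n^5 - 20*n^4 + 96*n^3 + 89*n^2 - 60*n + 100)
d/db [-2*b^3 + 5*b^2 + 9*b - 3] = -6*b^2 + 10*b + 9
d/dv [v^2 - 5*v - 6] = 2*v - 5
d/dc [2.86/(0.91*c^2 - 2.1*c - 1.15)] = (6.006 - 5.2052*c)/(-0.91*c^2 + 2.1*c + 1.15)^2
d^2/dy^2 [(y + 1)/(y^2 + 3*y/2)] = 4*(4*y^3 + 12*y^2 + 18*y + 9)/(y^3*(8*y^3 + 36*y^2 + 54*y + 27))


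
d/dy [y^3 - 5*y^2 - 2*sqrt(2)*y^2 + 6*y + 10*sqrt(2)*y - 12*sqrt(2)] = 3*y^2 - 10*y - 4*sqrt(2)*y + 6 + 10*sqrt(2)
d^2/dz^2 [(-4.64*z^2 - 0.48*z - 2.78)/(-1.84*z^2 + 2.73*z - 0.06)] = (1.4210854715202e-14*z^4 + 49.865472*z^3 + 53.398272*z^2 - 84.104928*z + 41.014956)/(6.229504*z^6 - 27.728064*z^5 + 41.749416*z^4 - 22.154769*z^3 + 1.361394*z^2 - 0.029484*z + 0.000216)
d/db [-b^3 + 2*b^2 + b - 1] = -3*b^2 + 4*b + 1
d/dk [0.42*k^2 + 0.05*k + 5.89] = 0.84*k + 0.05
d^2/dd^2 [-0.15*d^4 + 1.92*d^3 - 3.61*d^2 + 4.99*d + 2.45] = -1.8*d^2 + 11.52*d - 7.22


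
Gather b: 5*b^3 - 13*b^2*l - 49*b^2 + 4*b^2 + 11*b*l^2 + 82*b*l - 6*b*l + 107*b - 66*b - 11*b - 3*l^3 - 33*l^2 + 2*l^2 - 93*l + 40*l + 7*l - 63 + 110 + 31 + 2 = 5*b^3 + b^2*(-13*l - 45) + b*(11*l^2 + 76*l + 30) - 3*l^3 - 31*l^2 - 46*l + 80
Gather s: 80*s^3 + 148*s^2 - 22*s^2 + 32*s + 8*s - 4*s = 80*s^3 + 126*s^2 + 36*s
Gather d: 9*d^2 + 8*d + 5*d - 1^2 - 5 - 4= 9*d^2 + 13*d - 10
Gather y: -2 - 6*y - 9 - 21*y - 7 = -27*y - 18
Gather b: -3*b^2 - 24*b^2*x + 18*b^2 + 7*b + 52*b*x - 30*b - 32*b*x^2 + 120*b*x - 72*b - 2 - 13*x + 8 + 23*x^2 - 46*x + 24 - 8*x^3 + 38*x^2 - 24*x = b^2*(15 - 24*x) + b*(-32*x^2 + 172*x - 95) - 8*x^3 + 61*x^2 - 83*x + 30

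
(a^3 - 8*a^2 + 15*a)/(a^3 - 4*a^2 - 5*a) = (a - 3)/(a + 1)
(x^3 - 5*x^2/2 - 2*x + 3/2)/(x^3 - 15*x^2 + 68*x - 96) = (2*x^2 + x - 1)/(2*(x^2 - 12*x + 32))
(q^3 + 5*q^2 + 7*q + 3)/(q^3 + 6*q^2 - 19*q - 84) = (q^2 + 2*q + 1)/(q^2 + 3*q - 28)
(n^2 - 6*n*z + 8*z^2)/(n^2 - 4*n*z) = (n - 2*z)/n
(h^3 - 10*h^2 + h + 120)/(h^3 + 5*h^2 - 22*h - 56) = (h^3 - 10*h^2 + h + 120)/(h^3 + 5*h^2 - 22*h - 56)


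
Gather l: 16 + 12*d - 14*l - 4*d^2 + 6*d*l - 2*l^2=-4*d^2 + 12*d - 2*l^2 + l*(6*d - 14) + 16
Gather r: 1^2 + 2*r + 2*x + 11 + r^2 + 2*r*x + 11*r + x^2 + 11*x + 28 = r^2 + r*(2*x + 13) + x^2 + 13*x + 40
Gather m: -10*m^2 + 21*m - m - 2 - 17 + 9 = -10*m^2 + 20*m - 10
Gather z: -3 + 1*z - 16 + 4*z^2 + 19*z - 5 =4*z^2 + 20*z - 24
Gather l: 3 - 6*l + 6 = 9 - 6*l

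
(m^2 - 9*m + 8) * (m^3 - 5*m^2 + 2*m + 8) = m^5 - 14*m^4 + 55*m^3 - 50*m^2 - 56*m + 64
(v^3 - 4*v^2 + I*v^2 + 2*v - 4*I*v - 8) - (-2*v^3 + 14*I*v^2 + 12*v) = 3*v^3 - 4*v^2 - 13*I*v^2 - 10*v - 4*I*v - 8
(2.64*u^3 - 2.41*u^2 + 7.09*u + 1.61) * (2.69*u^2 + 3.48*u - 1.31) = 7.1016*u^5 + 2.7043*u^4 + 7.2269*u^3 + 32.1612*u^2 - 3.6851*u - 2.1091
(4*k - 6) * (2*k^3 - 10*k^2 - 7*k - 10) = 8*k^4 - 52*k^3 + 32*k^2 + 2*k + 60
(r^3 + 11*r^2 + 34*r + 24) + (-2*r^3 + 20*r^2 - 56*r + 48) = -r^3 + 31*r^2 - 22*r + 72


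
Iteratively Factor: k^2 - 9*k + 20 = (k - 5)*(k - 4)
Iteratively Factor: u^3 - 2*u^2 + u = (u)*(u^2 - 2*u + 1) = u*(u - 1)*(u - 1)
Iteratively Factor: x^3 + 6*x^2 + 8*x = (x + 2)*(x^2 + 4*x) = x*(x + 2)*(x + 4)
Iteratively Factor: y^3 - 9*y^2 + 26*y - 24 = (y - 4)*(y^2 - 5*y + 6) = (y - 4)*(y - 3)*(y - 2)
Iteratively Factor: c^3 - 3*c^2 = (c - 3)*(c^2) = c*(c - 3)*(c)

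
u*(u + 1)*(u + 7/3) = u^3 + 10*u^2/3 + 7*u/3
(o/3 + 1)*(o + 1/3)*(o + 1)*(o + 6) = o^4/3 + 31*o^3/9 + 91*o^2/9 + 9*o + 2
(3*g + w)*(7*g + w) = 21*g^2 + 10*g*w + w^2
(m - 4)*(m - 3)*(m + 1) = m^3 - 6*m^2 + 5*m + 12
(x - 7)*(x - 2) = x^2 - 9*x + 14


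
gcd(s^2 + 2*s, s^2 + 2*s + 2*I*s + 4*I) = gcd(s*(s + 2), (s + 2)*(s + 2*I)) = s + 2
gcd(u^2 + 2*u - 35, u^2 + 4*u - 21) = u + 7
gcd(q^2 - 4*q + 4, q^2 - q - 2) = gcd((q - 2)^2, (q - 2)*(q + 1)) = q - 2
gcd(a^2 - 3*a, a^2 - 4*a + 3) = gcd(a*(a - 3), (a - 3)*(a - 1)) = a - 3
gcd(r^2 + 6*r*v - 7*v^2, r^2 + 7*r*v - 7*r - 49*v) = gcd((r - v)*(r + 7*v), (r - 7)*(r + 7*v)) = r + 7*v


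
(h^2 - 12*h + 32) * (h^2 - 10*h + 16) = h^4 - 22*h^3 + 168*h^2 - 512*h + 512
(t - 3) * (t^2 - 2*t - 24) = t^3 - 5*t^2 - 18*t + 72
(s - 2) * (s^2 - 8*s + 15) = s^3 - 10*s^2 + 31*s - 30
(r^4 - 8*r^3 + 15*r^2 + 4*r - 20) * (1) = r^4 - 8*r^3 + 15*r^2 + 4*r - 20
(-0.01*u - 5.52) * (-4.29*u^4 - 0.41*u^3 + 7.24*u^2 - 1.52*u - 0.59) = 0.0429*u^5 + 23.6849*u^4 + 2.1908*u^3 - 39.9496*u^2 + 8.3963*u + 3.2568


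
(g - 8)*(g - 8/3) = g^2 - 32*g/3 + 64/3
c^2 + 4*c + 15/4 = (c + 3/2)*(c + 5/2)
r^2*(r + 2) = r^3 + 2*r^2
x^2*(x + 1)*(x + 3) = x^4 + 4*x^3 + 3*x^2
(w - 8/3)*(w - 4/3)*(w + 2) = w^3 - 2*w^2 - 40*w/9 + 64/9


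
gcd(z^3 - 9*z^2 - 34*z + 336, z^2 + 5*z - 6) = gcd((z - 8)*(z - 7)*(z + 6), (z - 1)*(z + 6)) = z + 6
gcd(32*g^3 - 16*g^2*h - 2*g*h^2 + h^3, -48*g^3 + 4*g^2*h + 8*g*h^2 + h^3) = 8*g^2 - 2*g*h - h^2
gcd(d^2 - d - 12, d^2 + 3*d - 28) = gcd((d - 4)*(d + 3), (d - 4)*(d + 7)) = d - 4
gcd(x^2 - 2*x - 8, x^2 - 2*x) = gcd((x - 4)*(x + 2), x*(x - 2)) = 1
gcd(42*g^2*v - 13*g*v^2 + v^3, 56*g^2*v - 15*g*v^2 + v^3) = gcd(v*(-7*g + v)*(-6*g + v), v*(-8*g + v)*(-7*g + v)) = -7*g*v + v^2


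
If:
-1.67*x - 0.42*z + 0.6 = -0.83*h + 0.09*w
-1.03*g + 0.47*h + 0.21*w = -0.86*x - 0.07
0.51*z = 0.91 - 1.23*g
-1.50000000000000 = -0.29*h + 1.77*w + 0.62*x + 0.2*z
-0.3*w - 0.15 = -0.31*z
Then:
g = 0.94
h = 0.72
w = -0.99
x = 0.89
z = -0.47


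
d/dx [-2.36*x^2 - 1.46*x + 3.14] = -4.72*x - 1.46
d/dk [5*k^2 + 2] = 10*k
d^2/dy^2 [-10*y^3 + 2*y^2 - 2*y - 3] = 4 - 60*y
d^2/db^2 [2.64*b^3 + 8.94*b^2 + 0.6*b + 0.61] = 15.84*b + 17.88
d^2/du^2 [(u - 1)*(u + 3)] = 2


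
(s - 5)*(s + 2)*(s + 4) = s^3 + s^2 - 22*s - 40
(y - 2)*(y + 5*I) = y^2 - 2*y + 5*I*y - 10*I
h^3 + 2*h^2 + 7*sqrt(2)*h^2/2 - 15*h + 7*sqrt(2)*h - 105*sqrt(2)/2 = (h - 3)*(h + 5)*(h + 7*sqrt(2)/2)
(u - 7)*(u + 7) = u^2 - 49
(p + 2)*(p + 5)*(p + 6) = p^3 + 13*p^2 + 52*p + 60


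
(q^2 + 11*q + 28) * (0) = 0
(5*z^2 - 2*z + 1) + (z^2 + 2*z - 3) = 6*z^2 - 2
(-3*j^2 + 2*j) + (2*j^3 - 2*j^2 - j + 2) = 2*j^3 - 5*j^2 + j + 2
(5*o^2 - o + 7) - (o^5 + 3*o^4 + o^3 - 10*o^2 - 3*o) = -o^5 - 3*o^4 - o^3 + 15*o^2 + 2*o + 7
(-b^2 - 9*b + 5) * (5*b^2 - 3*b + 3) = -5*b^4 - 42*b^3 + 49*b^2 - 42*b + 15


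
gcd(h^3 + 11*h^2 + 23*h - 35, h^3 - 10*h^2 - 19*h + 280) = h + 5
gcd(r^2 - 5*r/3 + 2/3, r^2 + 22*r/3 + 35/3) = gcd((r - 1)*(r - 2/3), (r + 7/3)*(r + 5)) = 1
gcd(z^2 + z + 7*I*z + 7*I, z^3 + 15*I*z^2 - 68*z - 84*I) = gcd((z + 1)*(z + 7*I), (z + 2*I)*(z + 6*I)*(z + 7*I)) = z + 7*I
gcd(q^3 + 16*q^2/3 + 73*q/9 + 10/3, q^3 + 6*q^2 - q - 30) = q + 3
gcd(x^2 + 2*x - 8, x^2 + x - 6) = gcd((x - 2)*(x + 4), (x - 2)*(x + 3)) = x - 2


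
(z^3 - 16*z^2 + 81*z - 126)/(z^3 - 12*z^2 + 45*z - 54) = (z - 7)/(z - 3)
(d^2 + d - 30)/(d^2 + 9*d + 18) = (d - 5)/(d + 3)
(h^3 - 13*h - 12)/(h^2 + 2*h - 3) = (h^2 - 3*h - 4)/(h - 1)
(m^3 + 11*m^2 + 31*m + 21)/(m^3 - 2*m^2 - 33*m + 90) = (m^3 + 11*m^2 + 31*m + 21)/(m^3 - 2*m^2 - 33*m + 90)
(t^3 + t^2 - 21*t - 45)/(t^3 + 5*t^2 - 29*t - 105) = (t + 3)/(t + 7)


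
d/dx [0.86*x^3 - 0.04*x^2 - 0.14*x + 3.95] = 2.58*x^2 - 0.08*x - 0.14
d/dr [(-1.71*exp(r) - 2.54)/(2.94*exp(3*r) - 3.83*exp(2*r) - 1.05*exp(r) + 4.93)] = (10.0548*exp(3*r) + 15.8535*exp(2*r) - 19.4564*exp(r) - 11.0973)*exp(r)/(8.6436*exp(6*r) - 22.5204*exp(5*r) + 8.4949*exp(4*r) + 37.0314*exp(3*r) - 36.6613*exp(2*r) - 10.353*exp(r) + 24.3049)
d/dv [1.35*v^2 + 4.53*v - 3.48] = 2.7*v + 4.53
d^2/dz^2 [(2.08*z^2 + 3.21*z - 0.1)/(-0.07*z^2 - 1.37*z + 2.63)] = (0.367486*z^3 - 2.294628*z^2 - 3.488226*z - 51.494006)/(0.000343*z^6 + 0.020139*z^5 + 0.355488*z^4 + 1.058051*z^3 - 13.356192*z^2 + 28.428459*z - 18.191447)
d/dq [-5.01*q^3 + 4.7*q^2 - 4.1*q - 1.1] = -15.03*q^2 + 9.4*q - 4.1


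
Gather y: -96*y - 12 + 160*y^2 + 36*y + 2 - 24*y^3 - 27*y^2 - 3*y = -24*y^3 + 133*y^2 - 63*y - 10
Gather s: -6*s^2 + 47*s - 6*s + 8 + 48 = -6*s^2 + 41*s + 56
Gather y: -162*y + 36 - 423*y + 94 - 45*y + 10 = 140 - 630*y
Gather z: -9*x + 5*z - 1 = -9*x + 5*z - 1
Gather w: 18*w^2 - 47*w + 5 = 18*w^2 - 47*w + 5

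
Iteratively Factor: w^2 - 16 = (w + 4)*(w - 4)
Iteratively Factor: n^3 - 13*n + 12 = (n + 4)*(n^2 - 4*n + 3) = (n - 3)*(n + 4)*(n - 1)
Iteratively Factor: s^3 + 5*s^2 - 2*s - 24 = (s + 3)*(s^2 + 2*s - 8) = (s - 2)*(s + 3)*(s + 4)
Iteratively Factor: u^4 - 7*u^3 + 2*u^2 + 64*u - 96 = (u - 4)*(u^3 - 3*u^2 - 10*u + 24) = (u - 4)*(u - 2)*(u^2 - u - 12) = (u - 4)^2*(u - 2)*(u + 3)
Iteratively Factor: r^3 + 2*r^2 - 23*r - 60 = (r + 3)*(r^2 - r - 20) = (r + 3)*(r + 4)*(r - 5)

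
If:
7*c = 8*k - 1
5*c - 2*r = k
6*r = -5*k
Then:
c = -1/67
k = 15/134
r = -25/268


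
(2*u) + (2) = 2*u + 2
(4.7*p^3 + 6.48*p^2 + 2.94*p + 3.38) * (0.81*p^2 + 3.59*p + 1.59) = 3.807*p^5 + 22.1218*p^4 + 33.1176*p^3 + 23.5956*p^2 + 16.8088*p + 5.3742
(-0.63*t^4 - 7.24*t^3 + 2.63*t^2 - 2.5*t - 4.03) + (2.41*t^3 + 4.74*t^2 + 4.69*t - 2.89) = -0.63*t^4 - 4.83*t^3 + 7.37*t^2 + 2.19*t - 6.92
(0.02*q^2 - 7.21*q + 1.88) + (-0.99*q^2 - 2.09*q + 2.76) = -0.97*q^2 - 9.3*q + 4.64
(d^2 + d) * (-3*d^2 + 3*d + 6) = -3*d^4 + 9*d^2 + 6*d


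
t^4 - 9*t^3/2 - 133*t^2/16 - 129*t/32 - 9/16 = (t - 6)*(t + 1/4)*(t + 1/2)*(t + 3/4)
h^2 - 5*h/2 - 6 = (h - 4)*(h + 3/2)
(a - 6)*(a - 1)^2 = a^3 - 8*a^2 + 13*a - 6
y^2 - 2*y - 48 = (y - 8)*(y + 6)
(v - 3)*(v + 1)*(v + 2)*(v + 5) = v^4 + 5*v^3 - 7*v^2 - 41*v - 30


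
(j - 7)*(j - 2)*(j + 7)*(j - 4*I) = j^4 - 2*j^3 - 4*I*j^3 - 49*j^2 + 8*I*j^2 + 98*j + 196*I*j - 392*I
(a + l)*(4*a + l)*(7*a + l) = 28*a^3 + 39*a^2*l + 12*a*l^2 + l^3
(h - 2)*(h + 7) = h^2 + 5*h - 14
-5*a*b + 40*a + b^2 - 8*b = (-5*a + b)*(b - 8)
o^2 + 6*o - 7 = (o - 1)*(o + 7)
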